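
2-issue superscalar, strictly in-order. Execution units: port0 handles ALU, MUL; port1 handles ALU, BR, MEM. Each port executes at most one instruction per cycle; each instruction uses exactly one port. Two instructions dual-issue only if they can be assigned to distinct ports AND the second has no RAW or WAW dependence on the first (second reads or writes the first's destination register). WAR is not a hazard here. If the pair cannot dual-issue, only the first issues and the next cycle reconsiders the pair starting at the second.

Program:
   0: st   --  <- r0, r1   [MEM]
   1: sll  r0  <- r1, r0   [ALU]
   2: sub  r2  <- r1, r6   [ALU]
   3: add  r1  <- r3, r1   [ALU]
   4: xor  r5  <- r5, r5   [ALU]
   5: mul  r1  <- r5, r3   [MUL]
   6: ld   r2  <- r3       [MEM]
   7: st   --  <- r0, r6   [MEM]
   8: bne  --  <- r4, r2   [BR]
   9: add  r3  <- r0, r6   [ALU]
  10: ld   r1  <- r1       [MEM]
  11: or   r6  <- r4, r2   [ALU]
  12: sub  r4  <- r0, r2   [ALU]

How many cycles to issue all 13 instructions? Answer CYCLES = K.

  cy0 -> i0/i1 (st.MEM;sll.ALU) 2-wide
  cy1 -> i2/i3 (sub.ALU;add.ALU) 2-wide
  cy2 -> i4 (xor.ALU) RAW r5
  cy3 -> i5/i6 (mul.MUL;ld.MEM) 2-wide
  cy4 -> i7 (st.MEM) no-port MEM/BR
  cy5 -> i8/i9 (bne.BR;add.ALU) 2-wide
  cy6 -> i10/i11 (ld.MEM;or.ALU) 2-wide
  cy7 -> i12 (sub.ALU) tail

CYCLES = 8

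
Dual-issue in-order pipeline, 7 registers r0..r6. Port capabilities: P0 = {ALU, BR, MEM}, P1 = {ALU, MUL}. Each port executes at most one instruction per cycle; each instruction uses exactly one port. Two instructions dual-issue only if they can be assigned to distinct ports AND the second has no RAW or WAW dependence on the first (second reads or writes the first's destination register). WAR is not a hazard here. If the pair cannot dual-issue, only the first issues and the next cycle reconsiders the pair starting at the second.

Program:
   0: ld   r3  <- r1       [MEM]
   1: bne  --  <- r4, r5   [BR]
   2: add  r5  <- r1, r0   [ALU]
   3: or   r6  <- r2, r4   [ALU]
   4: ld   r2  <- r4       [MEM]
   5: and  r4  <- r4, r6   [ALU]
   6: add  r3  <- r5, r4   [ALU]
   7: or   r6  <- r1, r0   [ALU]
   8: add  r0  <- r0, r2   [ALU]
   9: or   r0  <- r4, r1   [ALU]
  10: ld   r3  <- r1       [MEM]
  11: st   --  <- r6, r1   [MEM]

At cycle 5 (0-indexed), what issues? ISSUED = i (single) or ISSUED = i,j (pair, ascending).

ISSUED = 8

#0 head=0: ld.MEM i0 no-port MEM/BR
#1 head=1: bne.BR/add.ALU i1&i2 pair
#2 head=3: or.ALU/ld.MEM i3&i4 pair
#3 head=5: and.ALU i5 RAW r4
#4 head=6: add.ALU/or.ALU i6&i7 pair
#5 head=8: add.ALU i8 WAW r0
#6 head=9: or.ALU/ld.MEM i9&i10 pair
#7 head=11: st.MEM i11 tail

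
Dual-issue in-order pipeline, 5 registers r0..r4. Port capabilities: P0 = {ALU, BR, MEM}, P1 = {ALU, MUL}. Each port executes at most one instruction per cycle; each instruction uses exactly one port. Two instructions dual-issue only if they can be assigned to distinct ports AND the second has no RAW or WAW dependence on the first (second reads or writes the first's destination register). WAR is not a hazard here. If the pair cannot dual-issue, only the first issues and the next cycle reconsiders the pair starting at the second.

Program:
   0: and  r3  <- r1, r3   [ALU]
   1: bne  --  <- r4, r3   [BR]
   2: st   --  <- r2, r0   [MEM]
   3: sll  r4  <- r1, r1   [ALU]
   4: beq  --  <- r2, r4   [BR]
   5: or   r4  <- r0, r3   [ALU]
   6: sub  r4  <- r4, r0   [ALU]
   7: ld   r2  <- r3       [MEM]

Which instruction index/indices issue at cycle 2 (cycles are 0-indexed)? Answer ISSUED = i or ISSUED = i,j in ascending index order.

ISSUED = 2,3

0. and @i0  | RAW r3
1. bne @i1  | no-port BR/MEM
2. st;sll @i2/i3  | dual
3. beq;or @i4/i5  | dual
4. sub;ld @i6/i7  | dual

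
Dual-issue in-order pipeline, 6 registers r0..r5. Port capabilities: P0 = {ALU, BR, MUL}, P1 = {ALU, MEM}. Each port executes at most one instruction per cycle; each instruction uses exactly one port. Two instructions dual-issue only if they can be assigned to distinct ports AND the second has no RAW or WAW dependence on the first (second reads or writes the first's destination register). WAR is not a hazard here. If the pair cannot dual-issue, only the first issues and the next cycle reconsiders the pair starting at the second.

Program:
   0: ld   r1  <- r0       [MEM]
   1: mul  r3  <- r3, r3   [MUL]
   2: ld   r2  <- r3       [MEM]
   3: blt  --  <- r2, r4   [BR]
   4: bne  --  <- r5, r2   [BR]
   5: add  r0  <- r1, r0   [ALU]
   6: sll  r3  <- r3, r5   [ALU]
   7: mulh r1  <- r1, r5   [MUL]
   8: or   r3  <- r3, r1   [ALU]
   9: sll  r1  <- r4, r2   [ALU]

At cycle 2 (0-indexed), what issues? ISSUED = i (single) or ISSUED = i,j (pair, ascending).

c0: i0+i1 ld.MEM+mul.MUL  pair
c1: i2 ld.MEM  RAW r2
c2: i3 blt.BR  no-port BR/BR
c3: i4+i5 bne.BR+add.ALU  pair
c4: i6+i7 sll.ALU+mulh.MUL  pair
c5: i8+i9 or.ALU+sll.ALU  pair

ISSUED = 3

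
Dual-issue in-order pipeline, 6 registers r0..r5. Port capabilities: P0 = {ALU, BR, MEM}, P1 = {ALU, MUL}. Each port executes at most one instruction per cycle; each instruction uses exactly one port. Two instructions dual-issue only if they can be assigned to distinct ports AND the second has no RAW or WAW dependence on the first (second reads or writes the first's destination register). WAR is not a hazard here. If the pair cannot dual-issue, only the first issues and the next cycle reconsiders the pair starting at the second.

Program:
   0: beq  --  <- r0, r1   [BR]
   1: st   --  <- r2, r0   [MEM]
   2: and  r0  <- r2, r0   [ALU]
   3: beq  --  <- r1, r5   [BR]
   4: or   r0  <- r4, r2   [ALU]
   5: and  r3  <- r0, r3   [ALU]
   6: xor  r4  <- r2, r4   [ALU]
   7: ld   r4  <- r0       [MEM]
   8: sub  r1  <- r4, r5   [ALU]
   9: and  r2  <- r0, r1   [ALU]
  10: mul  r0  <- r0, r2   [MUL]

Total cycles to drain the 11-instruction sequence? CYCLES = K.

CYCLES = 8

c0: i0 beq  no-port BR/MEM
c1: i1&i2 st+and  dual
c2: i3&i4 beq+or  dual
c3: i5&i6 and+xor  dual
c4: i7 ld  RAW r4
c5: i8 sub  RAW r1
c6: i9 and  RAW r2
c7: i10 mul  tail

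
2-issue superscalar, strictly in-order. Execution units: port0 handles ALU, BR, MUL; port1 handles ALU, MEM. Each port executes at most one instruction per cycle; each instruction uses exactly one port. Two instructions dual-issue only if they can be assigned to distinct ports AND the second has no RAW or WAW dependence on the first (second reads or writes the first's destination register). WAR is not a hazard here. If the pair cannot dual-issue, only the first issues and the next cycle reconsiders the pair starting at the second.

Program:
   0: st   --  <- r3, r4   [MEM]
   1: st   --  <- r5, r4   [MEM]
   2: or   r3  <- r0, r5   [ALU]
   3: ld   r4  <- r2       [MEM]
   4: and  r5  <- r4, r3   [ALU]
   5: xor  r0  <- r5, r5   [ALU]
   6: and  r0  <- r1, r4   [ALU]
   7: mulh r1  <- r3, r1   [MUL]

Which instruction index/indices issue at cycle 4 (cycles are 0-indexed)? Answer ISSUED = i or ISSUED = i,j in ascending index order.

ISSUED = 5

#0 head=0: st.MEM i0 no-port MEM/MEM
#1 head=1: st.MEM/or.ALU i1,i2 2-wide
#2 head=3: ld.MEM i3 RAW r4
#3 head=4: and.ALU i4 RAW r5
#4 head=5: xor.ALU i5 WAW r0
#5 head=6: and.ALU/mulh.MUL i6,i7 2-wide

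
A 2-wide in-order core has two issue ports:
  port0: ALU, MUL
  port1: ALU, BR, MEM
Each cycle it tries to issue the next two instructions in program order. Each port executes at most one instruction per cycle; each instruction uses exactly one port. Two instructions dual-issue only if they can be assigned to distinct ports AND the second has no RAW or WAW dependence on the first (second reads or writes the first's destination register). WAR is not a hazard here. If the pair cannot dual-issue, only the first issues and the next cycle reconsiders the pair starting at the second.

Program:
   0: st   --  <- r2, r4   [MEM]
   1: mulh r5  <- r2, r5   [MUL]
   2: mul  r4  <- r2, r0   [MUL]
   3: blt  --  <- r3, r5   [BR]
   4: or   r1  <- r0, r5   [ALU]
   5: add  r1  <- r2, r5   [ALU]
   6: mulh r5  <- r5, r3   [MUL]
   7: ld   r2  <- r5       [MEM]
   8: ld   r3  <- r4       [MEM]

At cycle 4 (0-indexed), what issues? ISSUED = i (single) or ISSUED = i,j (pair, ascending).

[0] i0&i1  st/mulh  -- 2-wide
[1] i2&i3  mul/blt  -- 2-wide
[2] i4  or  -- WAW r1
[3] i5&i6  add/mulh  -- 2-wide
[4] i7  ld  -- no-port MEM/MEM
[5] i8  ld  -- tail

ISSUED = 7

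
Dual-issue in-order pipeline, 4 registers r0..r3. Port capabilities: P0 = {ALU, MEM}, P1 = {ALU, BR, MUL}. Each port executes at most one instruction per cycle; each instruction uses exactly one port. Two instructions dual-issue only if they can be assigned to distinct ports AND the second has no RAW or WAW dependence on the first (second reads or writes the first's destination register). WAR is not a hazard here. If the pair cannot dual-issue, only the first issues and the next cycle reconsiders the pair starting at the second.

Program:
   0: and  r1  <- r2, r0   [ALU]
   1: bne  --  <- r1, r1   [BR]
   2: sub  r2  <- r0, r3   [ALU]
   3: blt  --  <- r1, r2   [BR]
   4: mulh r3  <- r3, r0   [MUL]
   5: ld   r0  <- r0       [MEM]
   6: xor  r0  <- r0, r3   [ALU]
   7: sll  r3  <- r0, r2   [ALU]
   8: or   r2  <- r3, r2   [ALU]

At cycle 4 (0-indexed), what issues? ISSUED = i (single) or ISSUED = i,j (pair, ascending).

ISSUED = 6

  cy0 -> i0 (and) RAW r1
  cy1 -> i1+i2 (bne+sub) dual
  cy2 -> i3 (blt) no-port BR/MUL
  cy3 -> i4+i5 (mulh+ld) dual
  cy4 -> i6 (xor) RAW r0
  cy5 -> i7 (sll) RAW r3
  cy6 -> i8 (or) tail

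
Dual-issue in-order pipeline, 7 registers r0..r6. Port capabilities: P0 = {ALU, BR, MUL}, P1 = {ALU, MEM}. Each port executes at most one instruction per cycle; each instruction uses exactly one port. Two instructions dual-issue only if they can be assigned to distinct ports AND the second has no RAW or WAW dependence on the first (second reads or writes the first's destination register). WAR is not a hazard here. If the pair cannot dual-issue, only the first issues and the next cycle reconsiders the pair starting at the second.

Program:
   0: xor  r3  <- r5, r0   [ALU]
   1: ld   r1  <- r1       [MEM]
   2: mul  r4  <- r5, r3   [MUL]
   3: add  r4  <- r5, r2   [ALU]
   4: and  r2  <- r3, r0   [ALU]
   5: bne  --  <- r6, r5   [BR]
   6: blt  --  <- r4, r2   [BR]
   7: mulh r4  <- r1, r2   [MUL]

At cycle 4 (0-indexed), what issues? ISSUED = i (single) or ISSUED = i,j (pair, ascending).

ISSUED = 6

0. xor/ld @i0/i1  | 2-wide
1. mul @i2  | WAW r4
2. add/and @i3/i4  | 2-wide
3. bne @i5  | no-port BR/BR
4. blt @i6  | no-port BR/MUL
5. mulh @i7  | tail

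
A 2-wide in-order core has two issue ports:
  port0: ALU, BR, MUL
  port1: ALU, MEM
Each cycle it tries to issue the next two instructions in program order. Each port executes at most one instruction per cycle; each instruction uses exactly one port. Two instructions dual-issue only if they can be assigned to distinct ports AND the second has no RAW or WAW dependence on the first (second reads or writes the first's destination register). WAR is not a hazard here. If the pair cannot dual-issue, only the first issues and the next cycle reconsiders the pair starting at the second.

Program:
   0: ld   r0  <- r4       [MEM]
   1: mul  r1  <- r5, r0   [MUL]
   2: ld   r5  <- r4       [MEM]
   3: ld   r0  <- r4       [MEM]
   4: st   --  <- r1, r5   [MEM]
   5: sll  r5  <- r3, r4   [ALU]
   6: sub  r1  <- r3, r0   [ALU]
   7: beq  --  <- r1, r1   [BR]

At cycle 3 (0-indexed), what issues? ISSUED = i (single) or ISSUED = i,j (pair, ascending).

ISSUED = 4,5

t=0 i0:ld ; RAW r0
t=1 i1+i2:mul;ld ; dual
t=2 i3:ld ; no-port MEM/MEM
t=3 i4+i5:st;sll ; dual
t=4 i6:sub ; RAW r1
t=5 i7:beq ; tail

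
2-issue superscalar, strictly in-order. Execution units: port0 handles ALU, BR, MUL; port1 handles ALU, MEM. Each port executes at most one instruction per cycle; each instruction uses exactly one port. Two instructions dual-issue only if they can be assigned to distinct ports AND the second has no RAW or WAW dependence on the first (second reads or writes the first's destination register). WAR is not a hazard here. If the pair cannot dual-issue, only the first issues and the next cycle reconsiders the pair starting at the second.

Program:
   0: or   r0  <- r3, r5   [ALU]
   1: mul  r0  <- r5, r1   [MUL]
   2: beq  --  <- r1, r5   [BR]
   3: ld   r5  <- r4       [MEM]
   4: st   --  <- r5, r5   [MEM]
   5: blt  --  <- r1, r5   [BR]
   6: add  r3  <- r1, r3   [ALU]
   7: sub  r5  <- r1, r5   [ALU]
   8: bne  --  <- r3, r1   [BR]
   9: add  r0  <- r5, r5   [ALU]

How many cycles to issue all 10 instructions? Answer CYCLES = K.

CYCLES = 6

  cy0 -> i0 (or) WAW r0
  cy1 -> i1 (mul) no-port MUL/BR
  cy2 -> i2+i3 (beq ld) pair
  cy3 -> i4+i5 (st blt) pair
  cy4 -> i6+i7 (add sub) pair
  cy5 -> i8+i9 (bne add) pair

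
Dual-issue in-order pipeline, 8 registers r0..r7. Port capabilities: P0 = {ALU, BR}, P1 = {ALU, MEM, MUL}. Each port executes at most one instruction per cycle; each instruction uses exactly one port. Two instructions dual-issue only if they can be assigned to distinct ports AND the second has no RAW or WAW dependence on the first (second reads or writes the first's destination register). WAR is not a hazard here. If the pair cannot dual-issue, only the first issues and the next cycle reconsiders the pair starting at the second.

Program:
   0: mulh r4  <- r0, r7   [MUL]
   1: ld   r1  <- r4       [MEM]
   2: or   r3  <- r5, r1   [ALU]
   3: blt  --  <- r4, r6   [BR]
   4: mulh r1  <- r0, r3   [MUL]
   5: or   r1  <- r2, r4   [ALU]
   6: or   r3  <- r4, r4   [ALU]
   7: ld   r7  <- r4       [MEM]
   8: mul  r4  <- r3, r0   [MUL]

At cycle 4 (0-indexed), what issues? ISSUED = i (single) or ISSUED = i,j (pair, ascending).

  cy0 -> i0 (mulh.MUL) no-port MUL/MEM
  cy1 -> i1 (ld.MEM) RAW r1
  cy2 -> i2/i3 (or.ALU+blt.BR) 2-wide
  cy3 -> i4 (mulh.MUL) WAW r1
  cy4 -> i5/i6 (or.ALU+or.ALU) 2-wide
  cy5 -> i7 (ld.MEM) no-port MEM/MUL
  cy6 -> i8 (mul.MUL) tail

ISSUED = 5,6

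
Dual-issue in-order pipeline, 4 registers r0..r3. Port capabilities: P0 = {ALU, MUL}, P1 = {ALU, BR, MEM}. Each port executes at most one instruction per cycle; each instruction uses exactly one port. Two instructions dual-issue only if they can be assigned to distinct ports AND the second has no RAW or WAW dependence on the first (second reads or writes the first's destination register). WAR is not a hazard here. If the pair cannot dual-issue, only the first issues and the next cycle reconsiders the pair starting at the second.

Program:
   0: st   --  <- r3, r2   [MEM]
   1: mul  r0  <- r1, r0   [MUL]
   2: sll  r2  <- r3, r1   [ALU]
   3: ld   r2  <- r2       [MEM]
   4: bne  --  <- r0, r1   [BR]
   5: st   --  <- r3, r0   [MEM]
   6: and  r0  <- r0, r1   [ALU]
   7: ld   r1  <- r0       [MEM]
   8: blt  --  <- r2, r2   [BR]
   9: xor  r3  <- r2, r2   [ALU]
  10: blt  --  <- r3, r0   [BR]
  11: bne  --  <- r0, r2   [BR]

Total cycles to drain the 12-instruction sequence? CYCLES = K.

c0: i0&i1 st;mul  2-wide
c1: i2 sll  RAW+WAW r2
c2: i3 ld  no-port MEM/BR
c3: i4 bne  no-port BR/MEM
c4: i5&i6 st;and  2-wide
c5: i7 ld  no-port MEM/BR
c6: i8&i9 blt;xor  2-wide
c7: i10 blt  no-port BR/BR
c8: i11 bne  tail

CYCLES = 9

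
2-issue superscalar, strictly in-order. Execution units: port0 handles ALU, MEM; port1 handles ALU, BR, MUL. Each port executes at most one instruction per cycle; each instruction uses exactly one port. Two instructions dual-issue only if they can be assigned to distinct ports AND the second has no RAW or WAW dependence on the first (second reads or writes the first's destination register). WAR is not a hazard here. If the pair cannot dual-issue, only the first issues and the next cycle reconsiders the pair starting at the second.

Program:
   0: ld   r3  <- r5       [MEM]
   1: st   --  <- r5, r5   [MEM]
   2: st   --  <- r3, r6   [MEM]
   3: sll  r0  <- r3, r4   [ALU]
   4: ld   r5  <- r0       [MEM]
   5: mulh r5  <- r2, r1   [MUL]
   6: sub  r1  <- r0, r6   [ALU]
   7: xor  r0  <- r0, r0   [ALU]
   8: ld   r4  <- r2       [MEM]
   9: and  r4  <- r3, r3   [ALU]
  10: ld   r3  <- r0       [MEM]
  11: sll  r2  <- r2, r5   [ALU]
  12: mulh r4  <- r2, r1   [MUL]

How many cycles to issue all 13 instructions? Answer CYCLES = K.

[0] i0  ld.MEM  -- no-port MEM/MEM
[1] i1  st.MEM  -- no-port MEM/MEM
[2] i2,i3  st.MEM+sll.ALU  -- 2-wide
[3] i4  ld.MEM  -- WAW r5
[4] i5,i6  mulh.MUL+sub.ALU  -- 2-wide
[5] i7,i8  xor.ALU+ld.MEM  -- 2-wide
[6] i9,i10  and.ALU+ld.MEM  -- 2-wide
[7] i11  sll.ALU  -- RAW r2
[8] i12  mulh.MUL  -- tail

CYCLES = 9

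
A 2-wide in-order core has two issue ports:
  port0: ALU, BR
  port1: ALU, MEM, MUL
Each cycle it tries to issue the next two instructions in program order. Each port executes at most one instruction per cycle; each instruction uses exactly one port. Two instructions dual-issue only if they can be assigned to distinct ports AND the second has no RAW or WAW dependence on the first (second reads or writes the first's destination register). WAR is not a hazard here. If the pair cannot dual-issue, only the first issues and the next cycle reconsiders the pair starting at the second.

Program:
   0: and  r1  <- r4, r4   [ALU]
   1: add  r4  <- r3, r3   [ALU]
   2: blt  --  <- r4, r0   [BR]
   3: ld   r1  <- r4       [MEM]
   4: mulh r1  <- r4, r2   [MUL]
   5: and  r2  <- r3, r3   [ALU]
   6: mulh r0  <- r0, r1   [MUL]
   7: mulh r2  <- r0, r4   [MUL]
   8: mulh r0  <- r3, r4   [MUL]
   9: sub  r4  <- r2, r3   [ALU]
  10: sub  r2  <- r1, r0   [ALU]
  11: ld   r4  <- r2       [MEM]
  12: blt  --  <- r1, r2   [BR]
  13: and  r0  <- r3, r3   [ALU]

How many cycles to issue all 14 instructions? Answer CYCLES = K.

CYCLES = 9

  cy0 -> i0+i1 (and.ALU;add.ALU) pair
  cy1 -> i2+i3 (blt.BR;ld.MEM) pair
  cy2 -> i4+i5 (mulh.MUL;and.ALU) pair
  cy3 -> i6 (mulh.MUL) no-port MUL/MUL
  cy4 -> i7 (mulh.MUL) no-port MUL/MUL
  cy5 -> i8+i9 (mulh.MUL;sub.ALU) pair
  cy6 -> i10 (sub.ALU) RAW r2
  cy7 -> i11+i12 (ld.MEM;blt.BR) pair
  cy8 -> i13 (and.ALU) tail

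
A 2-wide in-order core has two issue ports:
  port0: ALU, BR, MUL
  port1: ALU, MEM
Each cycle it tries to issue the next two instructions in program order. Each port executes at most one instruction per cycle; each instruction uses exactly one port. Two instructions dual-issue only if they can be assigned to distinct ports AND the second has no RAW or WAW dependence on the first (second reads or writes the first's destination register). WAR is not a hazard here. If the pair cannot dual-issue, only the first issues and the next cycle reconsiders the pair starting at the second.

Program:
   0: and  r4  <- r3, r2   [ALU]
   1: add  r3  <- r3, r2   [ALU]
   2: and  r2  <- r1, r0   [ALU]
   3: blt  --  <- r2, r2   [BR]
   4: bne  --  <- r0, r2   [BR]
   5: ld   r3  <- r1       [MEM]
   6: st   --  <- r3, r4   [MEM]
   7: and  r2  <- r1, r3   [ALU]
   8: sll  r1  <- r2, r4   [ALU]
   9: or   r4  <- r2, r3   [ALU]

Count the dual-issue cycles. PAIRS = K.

0. and.ALU add.ALU @i0/i1  | pair
1. and.ALU @i2  | RAW r2
2. blt.BR @i3  | no-port BR/BR
3. bne.BR ld.MEM @i4/i5  | pair
4. st.MEM and.ALU @i6/i7  | pair
5. sll.ALU or.ALU @i8/i9  | pair

PAIRS = 4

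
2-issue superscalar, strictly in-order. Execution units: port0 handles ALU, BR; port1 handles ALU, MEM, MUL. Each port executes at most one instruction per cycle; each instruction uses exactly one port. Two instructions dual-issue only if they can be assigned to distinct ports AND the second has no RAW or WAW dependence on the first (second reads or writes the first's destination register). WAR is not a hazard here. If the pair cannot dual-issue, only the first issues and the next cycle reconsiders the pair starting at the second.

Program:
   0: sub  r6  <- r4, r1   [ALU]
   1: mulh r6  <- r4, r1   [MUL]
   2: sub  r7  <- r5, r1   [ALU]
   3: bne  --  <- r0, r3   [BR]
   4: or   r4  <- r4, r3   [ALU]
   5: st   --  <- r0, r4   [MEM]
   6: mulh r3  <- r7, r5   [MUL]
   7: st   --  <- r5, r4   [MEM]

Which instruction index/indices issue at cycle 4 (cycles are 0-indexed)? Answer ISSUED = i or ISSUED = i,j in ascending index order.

ISSUED = 6

  cy0 -> i0 (sub.ALU) WAW r6
  cy1 -> i1+i2 (mulh.MUL;sub.ALU) dual
  cy2 -> i3+i4 (bne.BR;or.ALU) dual
  cy3 -> i5 (st.MEM) no-port MEM/MUL
  cy4 -> i6 (mulh.MUL) no-port MUL/MEM
  cy5 -> i7 (st.MEM) tail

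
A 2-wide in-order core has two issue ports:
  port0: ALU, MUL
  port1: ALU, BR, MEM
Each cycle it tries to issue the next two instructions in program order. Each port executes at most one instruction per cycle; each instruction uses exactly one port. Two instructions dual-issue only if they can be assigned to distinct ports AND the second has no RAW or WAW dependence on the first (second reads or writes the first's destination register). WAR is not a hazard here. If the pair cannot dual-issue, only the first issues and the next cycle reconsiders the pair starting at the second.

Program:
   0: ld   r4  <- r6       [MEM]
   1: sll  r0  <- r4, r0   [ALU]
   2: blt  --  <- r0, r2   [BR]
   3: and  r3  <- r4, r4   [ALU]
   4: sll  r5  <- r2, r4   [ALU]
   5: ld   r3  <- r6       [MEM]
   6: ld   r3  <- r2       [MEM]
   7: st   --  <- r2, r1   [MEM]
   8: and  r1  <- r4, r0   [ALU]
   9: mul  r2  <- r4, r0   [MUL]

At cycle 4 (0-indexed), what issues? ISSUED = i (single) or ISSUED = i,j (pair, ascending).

ISSUED = 6

t=0 i0:ld ; RAW r4
t=1 i1:sll ; RAW r0
t=2 i2/i3:blt+and ; pair
t=3 i4/i5:sll+ld ; pair
t=4 i6:ld ; no-port MEM/MEM
t=5 i7/i8:st+and ; pair
t=6 i9:mul ; tail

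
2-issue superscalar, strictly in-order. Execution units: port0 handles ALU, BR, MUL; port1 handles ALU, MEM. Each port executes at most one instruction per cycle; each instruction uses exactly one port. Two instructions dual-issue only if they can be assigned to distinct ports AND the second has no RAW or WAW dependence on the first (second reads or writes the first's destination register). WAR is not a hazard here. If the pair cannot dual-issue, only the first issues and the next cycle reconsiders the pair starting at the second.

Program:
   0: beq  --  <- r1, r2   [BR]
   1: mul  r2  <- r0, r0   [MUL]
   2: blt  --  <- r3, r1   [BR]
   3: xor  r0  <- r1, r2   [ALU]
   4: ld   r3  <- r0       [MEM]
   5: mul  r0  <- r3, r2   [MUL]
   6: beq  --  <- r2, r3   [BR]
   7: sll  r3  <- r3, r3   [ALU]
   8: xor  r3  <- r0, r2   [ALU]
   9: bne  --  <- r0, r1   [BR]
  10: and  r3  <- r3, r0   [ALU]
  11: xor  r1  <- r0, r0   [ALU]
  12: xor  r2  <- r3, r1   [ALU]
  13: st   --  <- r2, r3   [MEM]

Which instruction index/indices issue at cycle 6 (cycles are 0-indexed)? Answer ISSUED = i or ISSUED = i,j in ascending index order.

ISSUED = 8,9

[0] i0  beq.BR  -- no-port BR/MUL
[1] i1  mul.MUL  -- no-port MUL/BR
[2] i2&i3  blt.BR/xor.ALU  -- 2-wide
[3] i4  ld.MEM  -- RAW r3
[4] i5  mul.MUL  -- no-port MUL/BR
[5] i6&i7  beq.BR/sll.ALU  -- 2-wide
[6] i8&i9  xor.ALU/bne.BR  -- 2-wide
[7] i10&i11  and.ALU/xor.ALU  -- 2-wide
[8] i12  xor.ALU  -- RAW r2
[9] i13  st.MEM  -- tail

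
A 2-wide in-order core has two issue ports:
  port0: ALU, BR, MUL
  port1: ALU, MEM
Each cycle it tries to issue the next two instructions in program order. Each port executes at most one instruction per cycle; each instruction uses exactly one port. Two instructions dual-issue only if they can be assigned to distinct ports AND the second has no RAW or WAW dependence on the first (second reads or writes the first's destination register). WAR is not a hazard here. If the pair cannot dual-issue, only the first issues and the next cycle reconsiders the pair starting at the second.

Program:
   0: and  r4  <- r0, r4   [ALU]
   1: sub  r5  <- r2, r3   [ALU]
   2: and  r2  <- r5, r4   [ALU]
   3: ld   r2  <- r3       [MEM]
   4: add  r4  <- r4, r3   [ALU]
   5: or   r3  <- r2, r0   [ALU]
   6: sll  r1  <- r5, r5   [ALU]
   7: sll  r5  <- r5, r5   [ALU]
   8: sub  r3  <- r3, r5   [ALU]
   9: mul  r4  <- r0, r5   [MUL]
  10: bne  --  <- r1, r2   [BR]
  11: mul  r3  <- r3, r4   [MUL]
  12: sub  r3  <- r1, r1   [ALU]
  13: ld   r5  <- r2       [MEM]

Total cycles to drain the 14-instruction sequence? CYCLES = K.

CYCLES = 9

  cy0 -> i0/i1 (and+sub) pair
  cy1 -> i2 (and) WAW r2
  cy2 -> i3/i4 (ld+add) pair
  cy3 -> i5/i6 (or+sll) pair
  cy4 -> i7 (sll) RAW r5
  cy5 -> i8/i9 (sub+mul) pair
  cy6 -> i10 (bne) no-port BR/MUL
  cy7 -> i11 (mul) WAW r3
  cy8 -> i12/i13 (sub+ld) pair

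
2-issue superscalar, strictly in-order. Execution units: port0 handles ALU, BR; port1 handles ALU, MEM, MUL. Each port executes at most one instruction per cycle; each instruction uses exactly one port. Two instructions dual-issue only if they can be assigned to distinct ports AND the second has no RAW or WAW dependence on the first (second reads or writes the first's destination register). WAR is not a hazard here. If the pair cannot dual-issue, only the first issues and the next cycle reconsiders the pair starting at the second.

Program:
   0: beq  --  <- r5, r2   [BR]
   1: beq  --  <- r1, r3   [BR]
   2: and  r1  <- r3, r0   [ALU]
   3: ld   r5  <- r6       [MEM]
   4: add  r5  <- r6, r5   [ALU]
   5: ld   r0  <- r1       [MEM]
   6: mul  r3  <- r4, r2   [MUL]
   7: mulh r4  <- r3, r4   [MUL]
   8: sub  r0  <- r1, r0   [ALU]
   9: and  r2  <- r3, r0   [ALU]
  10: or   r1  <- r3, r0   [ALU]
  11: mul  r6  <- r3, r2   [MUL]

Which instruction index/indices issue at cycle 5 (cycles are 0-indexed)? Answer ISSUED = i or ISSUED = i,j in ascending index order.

c0: i0 beq.BR  no-port BR/BR
c1: i1+i2 beq.BR and.ALU  2-wide
c2: i3 ld.MEM  RAW+WAW r5
c3: i4+i5 add.ALU ld.MEM  2-wide
c4: i6 mul.MUL  no-port MUL/MUL
c5: i7+i8 mulh.MUL sub.ALU  2-wide
c6: i9+i10 and.ALU or.ALU  2-wide
c7: i11 mul.MUL  tail

ISSUED = 7,8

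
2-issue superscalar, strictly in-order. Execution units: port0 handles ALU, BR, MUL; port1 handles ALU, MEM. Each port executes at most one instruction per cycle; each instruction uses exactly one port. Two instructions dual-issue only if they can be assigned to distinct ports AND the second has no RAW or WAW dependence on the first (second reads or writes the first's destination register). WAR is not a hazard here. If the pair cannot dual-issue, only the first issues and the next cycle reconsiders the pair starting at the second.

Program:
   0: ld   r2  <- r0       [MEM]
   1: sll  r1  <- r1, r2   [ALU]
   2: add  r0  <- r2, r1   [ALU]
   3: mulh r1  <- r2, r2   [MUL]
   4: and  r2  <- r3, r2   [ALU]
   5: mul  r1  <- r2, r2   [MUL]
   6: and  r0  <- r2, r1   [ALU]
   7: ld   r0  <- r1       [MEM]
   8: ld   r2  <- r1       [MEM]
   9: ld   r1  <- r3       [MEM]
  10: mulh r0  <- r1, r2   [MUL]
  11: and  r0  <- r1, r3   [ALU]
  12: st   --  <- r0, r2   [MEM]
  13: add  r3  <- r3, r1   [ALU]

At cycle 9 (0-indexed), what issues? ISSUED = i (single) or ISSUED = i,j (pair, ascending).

  cy0 -> i0 (ld) RAW r2
  cy1 -> i1 (sll) RAW r1
  cy2 -> i2+i3 (add/mulh) 2-wide
  cy3 -> i4 (and) RAW r2
  cy4 -> i5 (mul) RAW r1
  cy5 -> i6 (and) WAW r0
  cy6 -> i7 (ld) no-port MEM/MEM
  cy7 -> i8 (ld) no-port MEM/MEM
  cy8 -> i9 (ld) RAW r1
  cy9 -> i10 (mulh) WAW r0
  cy10 -> i11 (and) RAW r0
  cy11 -> i12+i13 (st/add) 2-wide

ISSUED = 10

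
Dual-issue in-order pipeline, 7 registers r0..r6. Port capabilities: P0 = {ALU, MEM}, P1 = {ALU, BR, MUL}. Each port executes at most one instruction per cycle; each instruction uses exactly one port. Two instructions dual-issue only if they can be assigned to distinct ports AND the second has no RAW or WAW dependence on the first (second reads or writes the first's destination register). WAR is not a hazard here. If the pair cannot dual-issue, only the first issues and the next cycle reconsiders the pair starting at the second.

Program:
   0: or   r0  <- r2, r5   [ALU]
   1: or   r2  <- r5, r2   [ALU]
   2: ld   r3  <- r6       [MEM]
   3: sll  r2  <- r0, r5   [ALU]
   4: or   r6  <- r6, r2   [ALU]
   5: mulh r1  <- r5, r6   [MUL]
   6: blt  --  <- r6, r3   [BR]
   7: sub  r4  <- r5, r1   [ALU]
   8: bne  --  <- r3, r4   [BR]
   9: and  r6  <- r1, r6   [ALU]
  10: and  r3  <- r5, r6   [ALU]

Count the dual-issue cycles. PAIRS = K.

PAIRS = 4

[0] i0&i1  or.ALU+or.ALU  -- 2-wide
[1] i2&i3  ld.MEM+sll.ALU  -- 2-wide
[2] i4  or.ALU  -- RAW r6
[3] i5  mulh.MUL  -- no-port MUL/BR
[4] i6&i7  blt.BR+sub.ALU  -- 2-wide
[5] i8&i9  bne.BR+and.ALU  -- 2-wide
[6] i10  and.ALU  -- tail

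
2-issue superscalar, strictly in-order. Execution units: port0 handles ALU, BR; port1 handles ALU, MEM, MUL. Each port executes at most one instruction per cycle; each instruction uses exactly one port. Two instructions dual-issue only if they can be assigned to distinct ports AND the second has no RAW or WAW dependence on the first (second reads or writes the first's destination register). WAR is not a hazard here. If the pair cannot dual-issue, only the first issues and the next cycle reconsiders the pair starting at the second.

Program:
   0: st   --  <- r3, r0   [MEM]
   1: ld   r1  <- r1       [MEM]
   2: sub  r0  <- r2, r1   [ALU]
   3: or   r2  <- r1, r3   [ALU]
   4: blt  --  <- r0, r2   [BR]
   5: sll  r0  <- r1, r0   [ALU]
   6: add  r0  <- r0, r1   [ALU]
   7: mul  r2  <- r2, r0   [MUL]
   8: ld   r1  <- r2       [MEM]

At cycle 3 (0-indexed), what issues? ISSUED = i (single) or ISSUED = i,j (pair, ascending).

t=0 i0:st ; no-port MEM/MEM
t=1 i1:ld ; RAW r1
t=2 i2+i3:sub+or ; pair
t=3 i4+i5:blt+sll ; pair
t=4 i6:add ; RAW r0
t=5 i7:mul ; no-port MUL/MEM
t=6 i8:ld ; tail

ISSUED = 4,5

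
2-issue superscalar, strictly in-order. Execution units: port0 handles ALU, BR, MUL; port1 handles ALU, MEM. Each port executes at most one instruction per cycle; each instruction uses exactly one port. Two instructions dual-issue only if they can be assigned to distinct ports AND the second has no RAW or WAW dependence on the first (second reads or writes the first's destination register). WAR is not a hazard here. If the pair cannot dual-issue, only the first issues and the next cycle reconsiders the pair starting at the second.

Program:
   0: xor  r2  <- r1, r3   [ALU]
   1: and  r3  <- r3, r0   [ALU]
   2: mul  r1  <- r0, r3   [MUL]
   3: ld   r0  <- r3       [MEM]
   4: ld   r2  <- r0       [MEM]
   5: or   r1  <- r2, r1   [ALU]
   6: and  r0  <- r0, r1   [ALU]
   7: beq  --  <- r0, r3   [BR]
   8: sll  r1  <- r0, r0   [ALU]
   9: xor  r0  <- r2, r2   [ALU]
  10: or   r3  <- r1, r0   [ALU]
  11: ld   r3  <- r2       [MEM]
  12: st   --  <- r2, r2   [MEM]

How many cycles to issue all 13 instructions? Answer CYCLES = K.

#0 head=0: xor.ALU+and.ALU i0+i1 2-wide
#1 head=2: mul.MUL+ld.MEM i2+i3 2-wide
#2 head=4: ld.MEM i4 RAW r2
#3 head=5: or.ALU i5 RAW r1
#4 head=6: and.ALU i6 RAW r0
#5 head=7: beq.BR+sll.ALU i7+i8 2-wide
#6 head=9: xor.ALU i9 RAW r0
#7 head=10: or.ALU i10 WAW r3
#8 head=11: ld.MEM i11 no-port MEM/MEM
#9 head=12: st.MEM i12 tail

CYCLES = 10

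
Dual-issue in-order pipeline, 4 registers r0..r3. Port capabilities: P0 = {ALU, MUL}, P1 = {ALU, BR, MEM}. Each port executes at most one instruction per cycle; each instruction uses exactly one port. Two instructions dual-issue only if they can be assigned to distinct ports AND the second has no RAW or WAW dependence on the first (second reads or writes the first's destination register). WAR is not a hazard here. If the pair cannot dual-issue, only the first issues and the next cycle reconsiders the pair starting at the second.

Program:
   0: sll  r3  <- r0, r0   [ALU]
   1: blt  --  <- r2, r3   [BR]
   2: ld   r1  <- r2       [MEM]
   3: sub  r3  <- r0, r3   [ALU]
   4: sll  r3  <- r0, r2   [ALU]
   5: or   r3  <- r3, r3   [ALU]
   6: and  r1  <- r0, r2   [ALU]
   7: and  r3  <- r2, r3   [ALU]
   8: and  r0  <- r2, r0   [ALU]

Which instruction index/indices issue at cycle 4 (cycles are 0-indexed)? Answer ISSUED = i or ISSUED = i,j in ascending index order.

t=0 i0:sll.ALU ; RAW r3
t=1 i1:blt.BR ; no-port BR/MEM
t=2 i2,i3:ld.MEM sub.ALU ; 2-wide
t=3 i4:sll.ALU ; RAW+WAW r3
t=4 i5,i6:or.ALU and.ALU ; 2-wide
t=5 i7,i8:and.ALU and.ALU ; 2-wide

ISSUED = 5,6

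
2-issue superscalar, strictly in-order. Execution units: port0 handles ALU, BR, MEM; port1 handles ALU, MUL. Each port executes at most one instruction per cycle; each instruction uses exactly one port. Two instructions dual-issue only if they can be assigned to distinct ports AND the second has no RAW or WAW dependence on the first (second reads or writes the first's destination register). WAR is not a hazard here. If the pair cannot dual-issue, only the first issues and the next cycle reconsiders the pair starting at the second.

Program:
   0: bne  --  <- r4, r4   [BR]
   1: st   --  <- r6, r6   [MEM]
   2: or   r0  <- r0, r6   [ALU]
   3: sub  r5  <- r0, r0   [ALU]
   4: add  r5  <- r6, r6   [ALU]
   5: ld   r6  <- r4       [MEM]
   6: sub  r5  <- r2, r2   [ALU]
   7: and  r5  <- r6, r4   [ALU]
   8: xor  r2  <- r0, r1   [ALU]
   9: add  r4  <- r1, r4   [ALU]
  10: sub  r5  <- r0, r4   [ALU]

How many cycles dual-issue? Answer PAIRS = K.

0. bne.BR @i0  | no-port BR/MEM
1. st.MEM;or.ALU @i1&i2  | dual
2. sub.ALU @i3  | WAW r5
3. add.ALU;ld.MEM @i4&i5  | dual
4. sub.ALU @i6  | WAW r5
5. and.ALU;xor.ALU @i7&i8  | dual
6. add.ALU @i9  | RAW r4
7. sub.ALU @i10  | tail

PAIRS = 3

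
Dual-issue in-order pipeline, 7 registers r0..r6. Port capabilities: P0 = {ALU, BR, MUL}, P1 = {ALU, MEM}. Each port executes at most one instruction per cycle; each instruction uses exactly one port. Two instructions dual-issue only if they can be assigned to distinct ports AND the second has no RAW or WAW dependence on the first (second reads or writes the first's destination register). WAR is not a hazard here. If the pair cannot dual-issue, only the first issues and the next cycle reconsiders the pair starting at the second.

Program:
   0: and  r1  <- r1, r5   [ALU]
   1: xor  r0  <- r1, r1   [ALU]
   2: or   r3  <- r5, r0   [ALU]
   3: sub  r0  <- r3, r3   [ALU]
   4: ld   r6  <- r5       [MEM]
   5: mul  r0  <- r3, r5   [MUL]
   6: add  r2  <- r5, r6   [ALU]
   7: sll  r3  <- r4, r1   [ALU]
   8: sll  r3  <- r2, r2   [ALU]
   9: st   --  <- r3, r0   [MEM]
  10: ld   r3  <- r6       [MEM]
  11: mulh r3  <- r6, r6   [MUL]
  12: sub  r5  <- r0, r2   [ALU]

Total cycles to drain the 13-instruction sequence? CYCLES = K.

CYCLES = 10

t=0 i0:and.ALU ; RAW r1
t=1 i1:xor.ALU ; RAW r0
t=2 i2:or.ALU ; RAW r3
t=3 i3,i4:sub.ALU+ld.MEM ; 2-wide
t=4 i5,i6:mul.MUL+add.ALU ; 2-wide
t=5 i7:sll.ALU ; WAW r3
t=6 i8:sll.ALU ; RAW r3
t=7 i9:st.MEM ; no-port MEM/MEM
t=8 i10:ld.MEM ; WAW r3
t=9 i11,i12:mulh.MUL+sub.ALU ; 2-wide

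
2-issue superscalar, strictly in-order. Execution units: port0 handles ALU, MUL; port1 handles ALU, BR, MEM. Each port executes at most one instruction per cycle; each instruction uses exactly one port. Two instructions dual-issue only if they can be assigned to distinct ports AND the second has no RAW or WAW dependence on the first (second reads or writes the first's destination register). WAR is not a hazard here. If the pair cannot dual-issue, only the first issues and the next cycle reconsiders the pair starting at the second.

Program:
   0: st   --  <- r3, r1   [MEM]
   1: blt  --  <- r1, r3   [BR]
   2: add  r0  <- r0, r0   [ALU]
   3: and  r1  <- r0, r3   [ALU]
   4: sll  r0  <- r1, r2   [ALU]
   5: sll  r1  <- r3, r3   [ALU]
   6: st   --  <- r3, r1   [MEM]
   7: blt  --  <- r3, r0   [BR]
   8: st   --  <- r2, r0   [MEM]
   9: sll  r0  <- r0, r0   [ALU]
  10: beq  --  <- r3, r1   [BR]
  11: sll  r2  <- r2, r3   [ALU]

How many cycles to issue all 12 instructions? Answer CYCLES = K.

CYCLES = 8

  cy0 -> i0 (st.MEM) no-port MEM/BR
  cy1 -> i1/i2 (blt.BR add.ALU) pair
  cy2 -> i3 (and.ALU) RAW r1
  cy3 -> i4/i5 (sll.ALU sll.ALU) pair
  cy4 -> i6 (st.MEM) no-port MEM/BR
  cy5 -> i7 (blt.BR) no-port BR/MEM
  cy6 -> i8/i9 (st.MEM sll.ALU) pair
  cy7 -> i10/i11 (beq.BR sll.ALU) pair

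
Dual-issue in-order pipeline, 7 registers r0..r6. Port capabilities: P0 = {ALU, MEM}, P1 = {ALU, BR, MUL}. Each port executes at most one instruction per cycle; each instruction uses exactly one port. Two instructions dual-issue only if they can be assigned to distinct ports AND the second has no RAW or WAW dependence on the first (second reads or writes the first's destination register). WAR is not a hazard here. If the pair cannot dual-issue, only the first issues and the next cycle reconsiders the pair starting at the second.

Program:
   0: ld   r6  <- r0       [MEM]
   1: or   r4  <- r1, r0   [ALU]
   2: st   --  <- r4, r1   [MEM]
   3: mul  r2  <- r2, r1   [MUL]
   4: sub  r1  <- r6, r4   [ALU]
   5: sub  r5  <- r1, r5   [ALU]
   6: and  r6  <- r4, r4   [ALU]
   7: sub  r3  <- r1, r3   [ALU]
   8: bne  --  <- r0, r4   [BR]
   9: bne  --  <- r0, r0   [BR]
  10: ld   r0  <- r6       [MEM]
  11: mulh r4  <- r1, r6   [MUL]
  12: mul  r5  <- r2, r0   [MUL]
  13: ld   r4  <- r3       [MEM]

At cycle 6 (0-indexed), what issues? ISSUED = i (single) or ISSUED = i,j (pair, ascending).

  cy0 -> i0+i1 (ld/or) dual
  cy1 -> i2+i3 (st/mul) dual
  cy2 -> i4 (sub) RAW r1
  cy3 -> i5+i6 (sub/and) dual
  cy4 -> i7+i8 (sub/bne) dual
  cy5 -> i9+i10 (bne/ld) dual
  cy6 -> i11 (mulh) no-port MUL/MUL
  cy7 -> i12+i13 (mul/ld) dual

ISSUED = 11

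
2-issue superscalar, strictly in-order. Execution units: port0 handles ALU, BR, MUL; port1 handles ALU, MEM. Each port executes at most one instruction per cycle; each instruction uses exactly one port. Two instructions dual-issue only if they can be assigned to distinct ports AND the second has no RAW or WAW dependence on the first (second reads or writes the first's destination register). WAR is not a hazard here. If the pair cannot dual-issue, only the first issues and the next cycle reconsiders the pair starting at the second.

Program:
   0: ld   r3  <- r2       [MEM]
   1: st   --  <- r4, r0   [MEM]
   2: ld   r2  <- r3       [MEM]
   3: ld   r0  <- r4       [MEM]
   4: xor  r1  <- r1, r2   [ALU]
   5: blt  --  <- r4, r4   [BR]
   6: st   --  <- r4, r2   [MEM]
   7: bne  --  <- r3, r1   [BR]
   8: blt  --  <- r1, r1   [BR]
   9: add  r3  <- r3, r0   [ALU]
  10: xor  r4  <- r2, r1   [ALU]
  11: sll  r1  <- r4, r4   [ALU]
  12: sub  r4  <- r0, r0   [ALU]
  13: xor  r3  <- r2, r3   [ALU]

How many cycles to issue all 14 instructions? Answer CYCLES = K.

c0: i0 ld.MEM  no-port MEM/MEM
c1: i1 st.MEM  no-port MEM/MEM
c2: i2 ld.MEM  no-port MEM/MEM
c3: i3,i4 ld.MEM xor.ALU  2-wide
c4: i5,i6 blt.BR st.MEM  2-wide
c5: i7 bne.BR  no-port BR/BR
c6: i8,i9 blt.BR add.ALU  2-wide
c7: i10 xor.ALU  RAW r4
c8: i11,i12 sll.ALU sub.ALU  2-wide
c9: i13 xor.ALU  tail

CYCLES = 10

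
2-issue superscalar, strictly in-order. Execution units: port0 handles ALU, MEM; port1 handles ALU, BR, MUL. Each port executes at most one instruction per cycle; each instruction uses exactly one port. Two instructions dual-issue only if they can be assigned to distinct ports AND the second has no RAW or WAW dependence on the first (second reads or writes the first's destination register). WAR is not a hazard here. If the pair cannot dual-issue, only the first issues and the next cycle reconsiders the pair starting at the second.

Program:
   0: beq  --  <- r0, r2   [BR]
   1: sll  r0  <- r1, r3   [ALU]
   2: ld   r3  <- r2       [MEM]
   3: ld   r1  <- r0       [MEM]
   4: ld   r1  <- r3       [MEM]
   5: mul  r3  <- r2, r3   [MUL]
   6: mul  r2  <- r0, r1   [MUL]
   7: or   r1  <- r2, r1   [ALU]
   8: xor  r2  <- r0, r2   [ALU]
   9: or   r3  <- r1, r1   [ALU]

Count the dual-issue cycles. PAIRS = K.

t=0 i0/i1:beq.BR/sll.ALU ; dual
t=1 i2:ld.MEM ; no-port MEM/MEM
t=2 i3:ld.MEM ; no-port MEM/MEM
t=3 i4/i5:ld.MEM/mul.MUL ; dual
t=4 i6:mul.MUL ; RAW r2
t=5 i7/i8:or.ALU/xor.ALU ; dual
t=6 i9:or.ALU ; tail

PAIRS = 3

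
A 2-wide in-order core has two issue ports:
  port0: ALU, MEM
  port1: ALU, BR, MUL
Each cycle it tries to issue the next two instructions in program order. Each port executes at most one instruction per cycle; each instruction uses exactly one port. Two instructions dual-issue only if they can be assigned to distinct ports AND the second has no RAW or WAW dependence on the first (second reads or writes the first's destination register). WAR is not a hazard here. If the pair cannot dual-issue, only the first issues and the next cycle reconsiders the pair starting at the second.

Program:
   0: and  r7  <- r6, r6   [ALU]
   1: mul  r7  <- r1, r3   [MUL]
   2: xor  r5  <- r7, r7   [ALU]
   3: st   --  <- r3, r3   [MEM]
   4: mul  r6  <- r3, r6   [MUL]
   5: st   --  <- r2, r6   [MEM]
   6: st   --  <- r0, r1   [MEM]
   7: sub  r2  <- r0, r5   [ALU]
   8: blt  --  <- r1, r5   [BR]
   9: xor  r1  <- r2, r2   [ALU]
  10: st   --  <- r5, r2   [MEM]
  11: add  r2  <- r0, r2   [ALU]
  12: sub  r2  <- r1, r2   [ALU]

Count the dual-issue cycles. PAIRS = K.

PAIRS = 4

  cy0 -> i0 (and) WAW r7
  cy1 -> i1 (mul) RAW r7
  cy2 -> i2/i3 (xor;st) dual
  cy3 -> i4 (mul) RAW r6
  cy4 -> i5 (st) no-port MEM/MEM
  cy5 -> i6/i7 (st;sub) dual
  cy6 -> i8/i9 (blt;xor) dual
  cy7 -> i10/i11 (st;add) dual
  cy8 -> i12 (sub) tail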